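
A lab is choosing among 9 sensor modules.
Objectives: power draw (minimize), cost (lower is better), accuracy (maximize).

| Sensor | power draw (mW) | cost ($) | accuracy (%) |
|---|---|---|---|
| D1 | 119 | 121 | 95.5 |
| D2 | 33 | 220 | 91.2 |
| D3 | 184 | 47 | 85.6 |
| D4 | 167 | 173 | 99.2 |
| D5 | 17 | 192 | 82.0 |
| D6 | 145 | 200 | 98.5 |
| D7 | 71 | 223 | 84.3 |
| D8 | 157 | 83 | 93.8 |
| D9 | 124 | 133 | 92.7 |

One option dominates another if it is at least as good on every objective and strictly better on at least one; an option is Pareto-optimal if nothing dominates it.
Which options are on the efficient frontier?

D1, D2, D3, D4, D5, D6, D8

D1: not dominated.
D2: not dominated.
D3: not dominated (best cost).
D4: not dominated (best accuracy).
D5: not dominated (best power draw).
D6: not dominated.
D7: dominated by D2 (power draw 33≤71, cost 220≤223, accuracy 91.2≥84.3).
D8: not dominated.
D9: dominated by D1 (power draw 119≤124, cost 121≤133, accuracy 95.5≥92.7).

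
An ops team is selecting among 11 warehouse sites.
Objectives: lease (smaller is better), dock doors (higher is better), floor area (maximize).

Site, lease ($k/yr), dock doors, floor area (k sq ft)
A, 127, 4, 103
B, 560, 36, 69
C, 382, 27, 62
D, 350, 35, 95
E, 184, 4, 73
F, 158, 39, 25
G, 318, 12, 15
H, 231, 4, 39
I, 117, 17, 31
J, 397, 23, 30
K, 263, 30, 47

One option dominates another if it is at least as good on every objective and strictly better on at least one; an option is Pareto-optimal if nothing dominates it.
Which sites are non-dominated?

A: not dominated (best floor area).
B: not dominated.
C: dominated by D (lease 350≤382, dock doors 35≥27, floor area 95≥62).
D: not dominated.
E: dominated by A (lease 127≤184, dock doors 4≥4, floor area 103≥73).
F: not dominated (best dock doors).
G: dominated by F (lease 158≤318, dock doors 39≥12, floor area 25≥15).
H: dominated by A (lease 127≤231, dock doors 4≥4, floor area 103≥39).
I: not dominated (best lease).
J: dominated by C (lease 382≤397, dock doors 27≥23, floor area 62≥30).
K: not dominated.

A, B, D, F, I, K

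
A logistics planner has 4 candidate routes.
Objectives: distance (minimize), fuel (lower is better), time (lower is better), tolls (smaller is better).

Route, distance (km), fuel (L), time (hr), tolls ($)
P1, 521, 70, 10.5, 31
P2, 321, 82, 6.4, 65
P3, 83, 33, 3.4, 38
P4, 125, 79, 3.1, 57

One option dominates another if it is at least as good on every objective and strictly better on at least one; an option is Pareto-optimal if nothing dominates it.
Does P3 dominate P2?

Yes

P3 vs P2: distance 83≤321, fuel 33≤82, time 3.4≤6.4, tolls 38≤65 — P3 is at least as good on every objective with at least one strict improvement.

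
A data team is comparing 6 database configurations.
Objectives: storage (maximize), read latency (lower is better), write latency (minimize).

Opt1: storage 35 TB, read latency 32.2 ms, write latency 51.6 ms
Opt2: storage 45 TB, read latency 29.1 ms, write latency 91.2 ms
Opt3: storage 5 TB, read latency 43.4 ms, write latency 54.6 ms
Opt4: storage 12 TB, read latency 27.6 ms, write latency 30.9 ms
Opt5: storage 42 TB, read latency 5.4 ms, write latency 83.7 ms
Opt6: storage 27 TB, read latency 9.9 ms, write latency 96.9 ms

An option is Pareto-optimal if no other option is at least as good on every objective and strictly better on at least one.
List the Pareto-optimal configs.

Opt1, Opt2, Opt4, Opt5

Opt1: not dominated.
Opt2: not dominated (best storage).
Opt3: dominated by Opt1 (storage 35≥5, read latency 32.2≤43.4, write latency 51.6≤54.6).
Opt4: not dominated (best write latency).
Opt5: not dominated (best read latency).
Opt6: dominated by Opt5 (storage 42≥27, read latency 5.4≤9.9, write latency 83.7≤96.9).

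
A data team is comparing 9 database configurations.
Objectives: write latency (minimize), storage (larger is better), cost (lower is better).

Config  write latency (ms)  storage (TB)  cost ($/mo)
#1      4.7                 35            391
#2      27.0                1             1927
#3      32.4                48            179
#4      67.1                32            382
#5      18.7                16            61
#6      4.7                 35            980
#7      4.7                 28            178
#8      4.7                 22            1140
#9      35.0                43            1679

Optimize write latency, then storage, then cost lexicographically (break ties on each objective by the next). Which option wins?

#1

First minimize write latency: best is 4.7, kept {#1, #6, #7, #8}.
Then maximize storage: best is 35, kept {#1, #6}.
Then minimize cost: best is 391, kept {#1}.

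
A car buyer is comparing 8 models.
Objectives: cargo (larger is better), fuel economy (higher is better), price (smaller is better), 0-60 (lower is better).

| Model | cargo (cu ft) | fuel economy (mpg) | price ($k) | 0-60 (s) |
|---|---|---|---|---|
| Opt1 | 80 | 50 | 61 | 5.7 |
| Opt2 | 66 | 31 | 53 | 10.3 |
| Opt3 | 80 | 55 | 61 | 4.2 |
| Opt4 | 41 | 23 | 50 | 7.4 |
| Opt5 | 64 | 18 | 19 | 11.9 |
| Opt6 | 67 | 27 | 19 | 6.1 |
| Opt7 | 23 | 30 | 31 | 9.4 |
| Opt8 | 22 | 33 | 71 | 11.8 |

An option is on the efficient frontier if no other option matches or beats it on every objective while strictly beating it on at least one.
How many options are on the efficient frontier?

Opt1: dominated by Opt3 (cargo 80≥80, fuel economy 55≥50, price 61≤61, 0-60 4.2≤5.7).
Opt2: not dominated.
Opt3: not dominated (best fuel economy).
Opt4: dominated by Opt6 (cargo 67≥41, fuel economy 27≥23, price 19≤50, 0-60 6.1≤7.4).
Opt5: dominated by Opt6 (cargo 67≥64, fuel economy 27≥18, price 19≤19, 0-60 6.1≤11.9).
Opt6: not dominated.
Opt7: not dominated.
Opt8: dominated by Opt1 (cargo 80≥22, fuel economy 50≥33, price 61≤71, 0-60 5.7≤11.8).
Pareto-optimal: Opt2, Opt3, Opt6, Opt7 → 4.

4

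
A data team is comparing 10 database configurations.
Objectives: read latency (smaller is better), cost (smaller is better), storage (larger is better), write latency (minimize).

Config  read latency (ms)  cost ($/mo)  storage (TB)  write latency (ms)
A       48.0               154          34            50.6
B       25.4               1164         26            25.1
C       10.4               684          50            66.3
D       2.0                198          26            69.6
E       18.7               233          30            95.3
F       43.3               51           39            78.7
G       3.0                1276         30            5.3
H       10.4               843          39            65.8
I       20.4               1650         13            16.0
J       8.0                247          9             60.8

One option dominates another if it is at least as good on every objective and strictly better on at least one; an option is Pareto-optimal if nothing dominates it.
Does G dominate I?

Yes

G vs I: read latency 3.0≤20.4, cost 1276≤1650, storage 30≥13, write latency 5.3≤16.0 — G is at least as good on every objective with at least one strict improvement.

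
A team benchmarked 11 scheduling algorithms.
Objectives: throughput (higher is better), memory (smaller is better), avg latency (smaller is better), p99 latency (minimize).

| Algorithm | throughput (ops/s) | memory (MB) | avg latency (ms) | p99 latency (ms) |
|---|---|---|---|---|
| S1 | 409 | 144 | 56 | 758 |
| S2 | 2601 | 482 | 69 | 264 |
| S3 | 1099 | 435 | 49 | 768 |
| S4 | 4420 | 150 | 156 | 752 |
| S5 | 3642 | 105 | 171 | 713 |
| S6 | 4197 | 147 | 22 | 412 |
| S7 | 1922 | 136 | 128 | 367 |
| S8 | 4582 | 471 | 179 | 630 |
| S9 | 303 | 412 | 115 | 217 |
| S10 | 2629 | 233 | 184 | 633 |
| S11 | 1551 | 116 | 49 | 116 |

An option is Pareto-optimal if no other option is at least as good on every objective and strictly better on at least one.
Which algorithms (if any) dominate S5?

none

S1: worse on throughput (409 vs 3642).
S2: worse on throughput (2601 vs 3642).
S3: worse on throughput (1099 vs 3642).
S4: worse on memory (150 vs 105).
S6: worse on memory (147 vs 105).
S7: worse on throughput (1922 vs 3642).
S8: worse on memory (471 vs 105).
S9: worse on throughput (303 vs 3642).
S10: worse on throughput (2629 vs 3642).
S11: worse on throughput (1551 vs 3642).
No option dominates S5.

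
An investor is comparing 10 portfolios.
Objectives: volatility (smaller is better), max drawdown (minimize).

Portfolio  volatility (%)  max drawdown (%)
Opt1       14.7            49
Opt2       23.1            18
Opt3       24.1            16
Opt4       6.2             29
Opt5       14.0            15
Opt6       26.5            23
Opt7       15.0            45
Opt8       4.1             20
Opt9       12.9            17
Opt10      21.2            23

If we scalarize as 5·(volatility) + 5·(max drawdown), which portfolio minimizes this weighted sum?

Opt1: 5·14.7 + 5·49 = 318.5
Opt2: 5·23.1 + 5·18 = 205.5
Opt3: 5·24.1 + 5·16 = 200.5
Opt4: 5·6.2 + 5·29 = 176.0
Opt5: 5·14.0 + 5·15 = 145.0
Opt6: 5·26.5 + 5·23 = 247.5
Opt7: 5·15.0 + 5·45 = 300.0
Opt8: 5·4.1 + 5·20 = 120.5
Opt9: 5·12.9 + 5·17 = 149.5
Opt10: 5·21.2 + 5·23 = 221.0
Lowest: Opt8 at 120.5.

Opt8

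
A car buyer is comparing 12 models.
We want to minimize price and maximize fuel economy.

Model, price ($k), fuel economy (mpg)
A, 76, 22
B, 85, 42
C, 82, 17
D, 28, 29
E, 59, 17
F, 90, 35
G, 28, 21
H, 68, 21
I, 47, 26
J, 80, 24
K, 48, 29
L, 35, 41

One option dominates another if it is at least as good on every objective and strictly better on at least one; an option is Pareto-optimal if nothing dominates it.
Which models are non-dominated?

A: dominated by D (price 28≤76, fuel economy 29≥22).
B: not dominated (best fuel economy).
C: dominated by A (price 76≤82, fuel economy 22≥17).
D: not dominated.
E: dominated by D (price 28≤59, fuel economy 29≥17).
F: dominated by B (price 85≤90, fuel economy 42≥35).
G: dominated by D (price 28≤28, fuel economy 29≥21).
H: dominated by D (price 28≤68, fuel economy 29≥21).
I: dominated by D (price 28≤47, fuel economy 29≥26).
J: dominated by D (price 28≤80, fuel economy 29≥24).
K: dominated by D (price 28≤48, fuel economy 29≥29).
L: not dominated.

B, D, L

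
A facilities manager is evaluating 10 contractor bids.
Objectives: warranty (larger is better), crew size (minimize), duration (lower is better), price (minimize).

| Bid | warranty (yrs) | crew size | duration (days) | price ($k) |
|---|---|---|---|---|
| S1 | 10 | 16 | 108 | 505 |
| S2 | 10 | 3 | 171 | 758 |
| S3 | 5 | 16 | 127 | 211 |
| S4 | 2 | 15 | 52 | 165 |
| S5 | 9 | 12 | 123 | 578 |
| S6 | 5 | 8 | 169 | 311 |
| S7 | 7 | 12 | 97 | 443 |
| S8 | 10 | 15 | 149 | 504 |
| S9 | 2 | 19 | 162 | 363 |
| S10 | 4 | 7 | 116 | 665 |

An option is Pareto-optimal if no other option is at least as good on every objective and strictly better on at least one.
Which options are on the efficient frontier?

S1: not dominated.
S2: not dominated (best crew size).
S3: not dominated.
S4: not dominated (best duration).
S5: not dominated.
S6: not dominated.
S7: not dominated.
S8: not dominated.
S9: dominated by S3 (warranty 5≥2, crew size 16≤19, duration 127≤162, price 211≤363).
S10: not dominated.

S1, S2, S3, S4, S5, S6, S7, S8, S10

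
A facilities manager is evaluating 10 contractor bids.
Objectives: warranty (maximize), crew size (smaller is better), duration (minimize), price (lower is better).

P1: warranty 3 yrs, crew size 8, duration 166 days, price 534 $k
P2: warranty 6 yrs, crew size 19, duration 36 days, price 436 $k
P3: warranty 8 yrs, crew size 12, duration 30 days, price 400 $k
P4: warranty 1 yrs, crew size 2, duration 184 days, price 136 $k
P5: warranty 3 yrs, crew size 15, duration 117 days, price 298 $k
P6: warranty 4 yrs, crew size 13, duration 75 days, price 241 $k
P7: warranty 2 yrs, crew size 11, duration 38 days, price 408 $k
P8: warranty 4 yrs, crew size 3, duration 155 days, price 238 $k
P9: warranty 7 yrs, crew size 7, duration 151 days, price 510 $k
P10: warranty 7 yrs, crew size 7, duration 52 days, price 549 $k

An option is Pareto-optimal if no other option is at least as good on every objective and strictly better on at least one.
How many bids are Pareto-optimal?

P1: dominated by P8 (warranty 4≥3, crew size 3≤8, duration 155≤166, price 238≤534).
P2: dominated by P3 (warranty 8≥6, crew size 12≤19, duration 30≤36, price 400≤436).
P3: not dominated (best warranty).
P4: not dominated (best crew size).
P5: dominated by P6 (warranty 4≥3, crew size 13≤15, duration 75≤117, price 241≤298).
P6: not dominated.
P7: not dominated.
P8: not dominated.
P9: not dominated.
P10: not dominated.
Pareto-optimal: P3, P4, P6, P7, P8, P9, P10 → 7.

7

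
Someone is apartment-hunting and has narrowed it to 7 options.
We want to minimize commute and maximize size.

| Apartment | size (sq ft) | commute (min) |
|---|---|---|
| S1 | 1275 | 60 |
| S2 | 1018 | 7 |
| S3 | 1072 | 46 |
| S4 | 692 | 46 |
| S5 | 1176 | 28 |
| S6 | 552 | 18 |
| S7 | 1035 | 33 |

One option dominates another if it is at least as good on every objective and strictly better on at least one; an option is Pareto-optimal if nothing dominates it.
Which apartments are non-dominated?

S1: not dominated (best size).
S2: not dominated (best commute).
S3: dominated by S5 (size 1176≥1072, commute 28≤46).
S4: dominated by S2 (size 1018≥692, commute 7≤46).
S5: not dominated.
S6: dominated by S2 (size 1018≥552, commute 7≤18).
S7: dominated by S5 (size 1176≥1035, commute 28≤33).

S1, S2, S5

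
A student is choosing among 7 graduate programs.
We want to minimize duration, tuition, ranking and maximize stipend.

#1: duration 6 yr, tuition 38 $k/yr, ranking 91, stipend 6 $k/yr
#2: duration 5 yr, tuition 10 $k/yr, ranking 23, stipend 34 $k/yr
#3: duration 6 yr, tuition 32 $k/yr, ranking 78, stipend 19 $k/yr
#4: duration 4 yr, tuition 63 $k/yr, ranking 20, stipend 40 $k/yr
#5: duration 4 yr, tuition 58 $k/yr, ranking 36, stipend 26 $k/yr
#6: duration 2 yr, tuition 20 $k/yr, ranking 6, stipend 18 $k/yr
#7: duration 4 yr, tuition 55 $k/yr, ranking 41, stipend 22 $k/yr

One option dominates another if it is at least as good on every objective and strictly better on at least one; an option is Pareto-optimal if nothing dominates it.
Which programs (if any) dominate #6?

#1: worse on duration (6 vs 2).
#2: worse on duration (5 vs 2).
#3: worse on duration (6 vs 2).
#4: worse on duration (4 vs 2).
#5: worse on duration (4 vs 2).
#7: worse on duration (4 vs 2).
No option dominates #6.

none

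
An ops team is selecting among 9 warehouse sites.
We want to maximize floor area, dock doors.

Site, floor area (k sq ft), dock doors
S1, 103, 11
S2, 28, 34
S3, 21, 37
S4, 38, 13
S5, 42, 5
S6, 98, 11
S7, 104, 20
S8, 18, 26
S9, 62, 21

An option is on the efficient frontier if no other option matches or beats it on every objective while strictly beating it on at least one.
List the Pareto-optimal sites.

S1: dominated by S7 (floor area 104≥103, dock doors 20≥11).
S2: not dominated.
S3: not dominated (best dock doors).
S4: dominated by S7 (floor area 104≥38, dock doors 20≥13).
S5: dominated by S1 (floor area 103≥42, dock doors 11≥5).
S6: dominated by S1 (floor area 103≥98, dock doors 11≥11).
S7: not dominated (best floor area).
S8: dominated by S2 (floor area 28≥18, dock doors 34≥26).
S9: not dominated.

S2, S3, S7, S9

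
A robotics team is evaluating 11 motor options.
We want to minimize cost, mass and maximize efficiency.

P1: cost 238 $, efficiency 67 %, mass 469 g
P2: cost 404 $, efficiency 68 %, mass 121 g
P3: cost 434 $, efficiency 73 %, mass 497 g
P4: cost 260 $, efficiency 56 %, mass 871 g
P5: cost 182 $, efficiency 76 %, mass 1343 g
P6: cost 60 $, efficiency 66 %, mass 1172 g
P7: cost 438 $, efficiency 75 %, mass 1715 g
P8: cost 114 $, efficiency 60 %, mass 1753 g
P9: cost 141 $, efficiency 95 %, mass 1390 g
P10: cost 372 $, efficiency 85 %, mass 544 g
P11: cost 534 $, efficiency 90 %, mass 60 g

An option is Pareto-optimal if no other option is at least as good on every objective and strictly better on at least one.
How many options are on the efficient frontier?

8

P1: not dominated.
P2: not dominated.
P3: not dominated.
P4: dominated by P1 (cost 238≤260, efficiency 67≥56, mass 469≤871).
P5: not dominated.
P6: not dominated (best cost).
P7: dominated by P5 (cost 182≤438, efficiency 76≥75, mass 1343≤1715).
P8: dominated by P6 (cost 60≤114, efficiency 66≥60, mass 1172≤1753).
P9: not dominated (best efficiency).
P10: not dominated.
P11: not dominated (best mass).
Pareto-optimal: P1, P2, P3, P5, P6, P9, P10, P11 → 8.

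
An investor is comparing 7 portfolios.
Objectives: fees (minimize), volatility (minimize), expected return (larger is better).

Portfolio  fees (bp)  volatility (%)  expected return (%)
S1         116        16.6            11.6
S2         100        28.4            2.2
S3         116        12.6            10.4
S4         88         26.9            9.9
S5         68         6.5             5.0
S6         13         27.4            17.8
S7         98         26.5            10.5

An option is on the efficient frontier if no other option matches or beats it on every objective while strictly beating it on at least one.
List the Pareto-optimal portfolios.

S1: not dominated.
S2: dominated by S4 (fees 88≤100, volatility 26.9≤28.4, expected return 9.9≥2.2).
S3: not dominated.
S4: not dominated.
S5: not dominated (best volatility).
S6: not dominated (best fees).
S7: not dominated.

S1, S3, S4, S5, S6, S7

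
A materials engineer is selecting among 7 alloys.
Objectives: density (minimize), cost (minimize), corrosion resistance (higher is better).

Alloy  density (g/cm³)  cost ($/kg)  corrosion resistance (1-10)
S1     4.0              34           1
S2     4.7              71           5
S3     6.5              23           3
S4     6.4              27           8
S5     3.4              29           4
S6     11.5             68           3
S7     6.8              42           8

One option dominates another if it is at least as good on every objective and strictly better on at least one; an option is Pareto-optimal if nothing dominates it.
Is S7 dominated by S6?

No

S6 vs S7: S6 is worse on density (11.5 vs 6.8), so it does not dominate S7.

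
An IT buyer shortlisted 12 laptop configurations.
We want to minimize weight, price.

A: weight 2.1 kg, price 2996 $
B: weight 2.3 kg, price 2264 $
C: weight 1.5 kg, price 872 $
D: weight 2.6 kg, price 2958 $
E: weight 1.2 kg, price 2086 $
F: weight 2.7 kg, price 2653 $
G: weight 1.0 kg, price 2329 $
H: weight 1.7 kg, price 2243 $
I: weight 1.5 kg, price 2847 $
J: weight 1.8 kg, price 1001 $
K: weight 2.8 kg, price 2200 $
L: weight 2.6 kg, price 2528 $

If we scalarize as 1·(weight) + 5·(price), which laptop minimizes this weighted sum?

C

A: 1·2.1 + 5·2996 = 14982.1
B: 1·2.3 + 5·2264 = 11322.3
C: 1·1.5 + 5·872 = 4361.5
D: 1·2.6 + 5·2958 = 14792.6
E: 1·1.2 + 5·2086 = 10431.2
F: 1·2.7 + 5·2653 = 13267.7
G: 1·1.0 + 5·2329 = 11646.0
H: 1·1.7 + 5·2243 = 11216.7
I: 1·1.5 + 5·2847 = 14236.5
J: 1·1.8 + 5·1001 = 5006.8
K: 1·2.8 + 5·2200 = 11002.8
L: 1·2.6 + 5·2528 = 12642.6
Lowest: C at 4361.5.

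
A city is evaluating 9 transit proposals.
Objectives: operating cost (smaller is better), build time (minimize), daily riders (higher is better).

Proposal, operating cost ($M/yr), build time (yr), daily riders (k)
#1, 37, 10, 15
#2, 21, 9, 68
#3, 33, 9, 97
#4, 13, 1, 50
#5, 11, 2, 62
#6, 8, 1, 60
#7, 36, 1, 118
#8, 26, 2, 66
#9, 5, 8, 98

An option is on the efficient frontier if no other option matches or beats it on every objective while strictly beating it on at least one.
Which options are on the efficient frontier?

#1: dominated by #2 (operating cost 21≤37, build time 9≤10, daily riders 68≥15).
#2: dominated by #9 (operating cost 5≤21, build time 8≤9, daily riders 98≥68).
#3: dominated by #9 (operating cost 5≤33, build time 8≤9, daily riders 98≥97).
#4: dominated by #6 (operating cost 8≤13, build time 1≤1, daily riders 60≥50).
#5: not dominated.
#6: not dominated.
#7: not dominated (best daily riders).
#8: not dominated.
#9: not dominated (best operating cost).

#5, #6, #7, #8, #9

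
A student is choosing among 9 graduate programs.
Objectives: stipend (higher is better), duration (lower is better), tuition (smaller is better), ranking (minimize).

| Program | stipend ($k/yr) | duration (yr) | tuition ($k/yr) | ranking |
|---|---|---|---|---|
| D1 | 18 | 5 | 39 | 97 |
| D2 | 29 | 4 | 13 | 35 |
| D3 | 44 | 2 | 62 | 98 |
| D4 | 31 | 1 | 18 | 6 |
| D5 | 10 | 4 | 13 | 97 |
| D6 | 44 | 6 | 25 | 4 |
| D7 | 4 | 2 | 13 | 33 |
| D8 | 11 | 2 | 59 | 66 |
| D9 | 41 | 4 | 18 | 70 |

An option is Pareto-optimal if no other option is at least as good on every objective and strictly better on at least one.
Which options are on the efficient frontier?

D1: dominated by D2 (stipend 29≥18, duration 4≤5, tuition 13≤39, ranking 35≤97).
D2: not dominated.
D3: not dominated.
D4: not dominated (best duration).
D5: dominated by D2 (stipend 29≥10, duration 4≤4, tuition 13≤13, ranking 35≤97).
D6: not dominated (best ranking).
D7: not dominated.
D8: dominated by D4 (stipend 31≥11, duration 1≤2, tuition 18≤59, ranking 6≤66).
D9: not dominated.

D2, D3, D4, D6, D7, D9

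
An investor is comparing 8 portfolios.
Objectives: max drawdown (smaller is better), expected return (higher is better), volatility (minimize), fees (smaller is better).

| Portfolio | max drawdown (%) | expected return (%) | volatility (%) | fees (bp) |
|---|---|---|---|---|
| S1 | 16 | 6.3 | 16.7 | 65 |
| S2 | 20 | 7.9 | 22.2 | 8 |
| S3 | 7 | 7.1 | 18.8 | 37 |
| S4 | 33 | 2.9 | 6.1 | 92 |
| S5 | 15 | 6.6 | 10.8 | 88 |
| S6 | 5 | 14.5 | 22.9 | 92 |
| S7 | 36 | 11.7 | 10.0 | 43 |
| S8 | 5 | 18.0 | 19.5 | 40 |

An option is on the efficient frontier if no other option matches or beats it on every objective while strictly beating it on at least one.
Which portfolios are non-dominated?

S1, S2, S3, S4, S5, S7, S8

S1: not dominated.
S2: not dominated (best fees).
S3: not dominated.
S4: not dominated (best volatility).
S5: not dominated.
S6: dominated by S8 (max drawdown 5≤5, expected return 18.0≥14.5, volatility 19.5≤22.9, fees 40≤92).
S7: not dominated.
S8: not dominated (best expected return).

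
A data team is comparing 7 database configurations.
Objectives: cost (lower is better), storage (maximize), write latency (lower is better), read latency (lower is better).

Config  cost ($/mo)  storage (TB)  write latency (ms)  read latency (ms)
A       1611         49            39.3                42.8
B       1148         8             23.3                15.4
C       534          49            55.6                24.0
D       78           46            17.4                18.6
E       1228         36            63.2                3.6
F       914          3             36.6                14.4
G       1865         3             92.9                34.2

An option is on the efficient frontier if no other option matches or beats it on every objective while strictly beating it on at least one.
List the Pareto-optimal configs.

A, B, C, D, E, F

A: not dominated.
B: not dominated.
C: not dominated.
D: not dominated (best cost).
E: not dominated (best read latency).
F: not dominated.
G: dominated by B (cost 1148≤1865, storage 8≥3, write latency 23.3≤92.9, read latency 15.4≤34.2).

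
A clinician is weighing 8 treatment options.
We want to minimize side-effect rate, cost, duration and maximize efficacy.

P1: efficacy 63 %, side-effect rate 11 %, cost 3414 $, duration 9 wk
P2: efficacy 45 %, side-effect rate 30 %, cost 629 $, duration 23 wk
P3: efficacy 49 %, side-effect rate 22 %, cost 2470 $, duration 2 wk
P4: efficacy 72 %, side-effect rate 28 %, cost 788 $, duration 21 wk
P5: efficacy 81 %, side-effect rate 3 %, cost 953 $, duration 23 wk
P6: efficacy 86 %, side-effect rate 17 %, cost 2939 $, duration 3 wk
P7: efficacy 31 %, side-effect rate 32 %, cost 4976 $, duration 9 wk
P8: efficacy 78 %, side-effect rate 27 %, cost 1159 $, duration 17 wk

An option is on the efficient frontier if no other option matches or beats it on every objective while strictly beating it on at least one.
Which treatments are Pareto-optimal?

P1: not dominated.
P2: not dominated (best cost).
P3: not dominated (best duration).
P4: not dominated.
P5: not dominated (best side-effect rate).
P6: not dominated (best efficacy).
P7: dominated by P1 (efficacy 63≥31, side-effect rate 11≤32, cost 3414≤4976, duration 9≤9).
P8: not dominated.

P1, P2, P3, P4, P5, P6, P8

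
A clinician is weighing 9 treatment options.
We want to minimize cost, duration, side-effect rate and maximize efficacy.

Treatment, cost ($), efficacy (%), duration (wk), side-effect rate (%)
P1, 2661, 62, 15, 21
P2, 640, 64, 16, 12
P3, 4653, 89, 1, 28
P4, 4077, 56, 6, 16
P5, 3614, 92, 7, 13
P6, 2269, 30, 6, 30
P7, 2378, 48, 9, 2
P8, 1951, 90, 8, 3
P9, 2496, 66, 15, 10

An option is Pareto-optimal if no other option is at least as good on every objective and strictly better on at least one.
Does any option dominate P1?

P8 vs P1: cost 1951≤2661, efficacy 90≥62, duration 8≤15, side-effect rate 3≤21 — P8 is at least as good on every objective and strictly better on at least one, so P8 dominates P1.

Yes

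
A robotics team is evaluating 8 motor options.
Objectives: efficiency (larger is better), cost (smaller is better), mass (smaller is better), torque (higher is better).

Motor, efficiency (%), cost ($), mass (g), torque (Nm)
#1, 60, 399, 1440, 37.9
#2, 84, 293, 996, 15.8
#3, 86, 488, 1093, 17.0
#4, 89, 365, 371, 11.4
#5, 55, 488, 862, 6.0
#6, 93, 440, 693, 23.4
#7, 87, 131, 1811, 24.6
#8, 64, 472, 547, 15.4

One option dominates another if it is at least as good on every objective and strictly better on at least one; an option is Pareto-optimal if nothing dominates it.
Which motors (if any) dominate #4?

#1: worse on efficiency (60 vs 89).
#2: worse on efficiency (84 vs 89).
#3: worse on efficiency (86 vs 89).
#5: worse on efficiency (55 vs 89).
#6: worse on cost (440 vs 365).
#7: worse on efficiency (87 vs 89).
#8: worse on efficiency (64 vs 89).
No option dominates #4.

none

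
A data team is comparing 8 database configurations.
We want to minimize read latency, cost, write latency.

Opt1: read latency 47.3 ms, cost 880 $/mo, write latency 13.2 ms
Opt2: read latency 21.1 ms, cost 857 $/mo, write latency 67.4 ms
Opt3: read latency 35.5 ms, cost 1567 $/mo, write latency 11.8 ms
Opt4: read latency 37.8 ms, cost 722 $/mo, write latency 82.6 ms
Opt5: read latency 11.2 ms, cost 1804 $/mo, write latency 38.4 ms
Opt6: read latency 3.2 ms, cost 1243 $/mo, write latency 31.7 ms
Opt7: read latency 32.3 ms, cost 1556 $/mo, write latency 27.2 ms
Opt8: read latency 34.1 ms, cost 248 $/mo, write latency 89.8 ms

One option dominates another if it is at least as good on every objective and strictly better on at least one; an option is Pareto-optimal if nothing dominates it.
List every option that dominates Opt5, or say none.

Opt6: read latency 3.2≤11.2, cost 1243≤1804, write latency 31.7≤38.4 — dominates Opt5.
Others (Opt1, Opt2, Opt3, Opt4, Opt7, Opt8) are each worse than Opt5 on at least one objective.

Opt6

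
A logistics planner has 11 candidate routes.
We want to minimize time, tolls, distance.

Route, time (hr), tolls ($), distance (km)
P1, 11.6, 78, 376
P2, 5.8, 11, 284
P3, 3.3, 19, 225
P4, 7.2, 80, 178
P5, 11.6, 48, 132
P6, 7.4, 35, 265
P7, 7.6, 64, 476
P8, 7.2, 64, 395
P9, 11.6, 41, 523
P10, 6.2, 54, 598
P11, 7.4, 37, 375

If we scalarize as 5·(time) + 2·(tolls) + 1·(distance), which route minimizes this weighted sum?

P1: 5·11.6 + 2·78 + 1·376 = 590.0
P2: 5·5.8 + 2·11 + 1·284 = 335.0
P3: 5·3.3 + 2·19 + 1·225 = 279.5
P4: 5·7.2 + 2·80 + 1·178 = 374.0
P5: 5·11.6 + 2·48 + 1·132 = 286.0
P6: 5·7.4 + 2·35 + 1·265 = 372.0
P7: 5·7.6 + 2·64 + 1·476 = 642.0
P8: 5·7.2 + 2·64 + 1·395 = 559.0
P9: 5·11.6 + 2·41 + 1·523 = 663.0
P10: 5·6.2 + 2·54 + 1·598 = 737.0
P11: 5·7.4 + 2·37 + 1·375 = 486.0
Lowest: P3 at 279.5.

P3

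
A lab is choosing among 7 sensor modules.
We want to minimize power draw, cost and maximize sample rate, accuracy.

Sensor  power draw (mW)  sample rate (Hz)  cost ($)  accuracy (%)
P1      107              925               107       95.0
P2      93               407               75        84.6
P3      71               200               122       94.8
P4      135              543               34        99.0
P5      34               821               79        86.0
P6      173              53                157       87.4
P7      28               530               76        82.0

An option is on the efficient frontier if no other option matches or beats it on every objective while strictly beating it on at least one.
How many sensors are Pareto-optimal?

P1: not dominated (best sample rate).
P2: not dominated.
P3: not dominated.
P4: not dominated (best cost).
P5: not dominated.
P6: dominated by P1 (power draw 107≤173, sample rate 925≥53, cost 107≤157, accuracy 95.0≥87.4).
P7: not dominated (best power draw).
Pareto-optimal: P1, P2, P3, P4, P5, P7 → 6.

6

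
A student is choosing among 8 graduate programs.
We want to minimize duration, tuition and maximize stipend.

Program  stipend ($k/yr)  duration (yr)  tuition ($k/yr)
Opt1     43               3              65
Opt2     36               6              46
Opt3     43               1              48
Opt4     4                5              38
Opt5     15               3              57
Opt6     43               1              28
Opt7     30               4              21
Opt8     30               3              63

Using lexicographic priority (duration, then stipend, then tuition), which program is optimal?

Opt6

First minimize duration: best is 1, kept {Opt3, Opt6}.
Then maximize stipend: best is 43, kept {Opt3, Opt6}.
Then minimize tuition: best is 28, kept {Opt6}.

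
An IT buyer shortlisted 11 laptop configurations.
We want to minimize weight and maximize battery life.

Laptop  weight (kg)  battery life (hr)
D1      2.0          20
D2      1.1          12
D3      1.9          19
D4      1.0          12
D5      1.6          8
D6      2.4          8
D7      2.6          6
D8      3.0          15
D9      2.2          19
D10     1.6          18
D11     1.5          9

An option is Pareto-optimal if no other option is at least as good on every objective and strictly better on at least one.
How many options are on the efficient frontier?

D1: not dominated (best battery life).
D2: dominated by D4 (weight 1.0≤1.1, battery life 12≥12).
D3: not dominated.
D4: not dominated (best weight).
D5: dominated by D2 (weight 1.1≤1.6, battery life 12≥8).
D6: dominated by D1 (weight 2.0≤2.4, battery life 20≥8).
D7: dominated by D1 (weight 2.0≤2.6, battery life 20≥6).
D8: dominated by D1 (weight 2.0≤3.0, battery life 20≥15).
D9: dominated by D1 (weight 2.0≤2.2, battery life 20≥19).
D10: not dominated.
D11: dominated by D2 (weight 1.1≤1.5, battery life 12≥9).
Pareto-optimal: D1, D3, D4, D10 → 4.

4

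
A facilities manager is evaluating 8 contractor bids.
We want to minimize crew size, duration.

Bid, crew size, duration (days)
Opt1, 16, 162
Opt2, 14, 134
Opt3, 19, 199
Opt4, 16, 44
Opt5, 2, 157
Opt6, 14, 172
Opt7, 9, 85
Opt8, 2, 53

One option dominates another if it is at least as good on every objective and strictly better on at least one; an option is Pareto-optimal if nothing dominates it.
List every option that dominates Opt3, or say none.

Opt1: crew size 16≤19, duration 162≤199 — dominates Opt3.
Opt2: crew size 14≤19, duration 134≤199 — dominates Opt3.
Opt4: crew size 16≤19, duration 44≤199 — dominates Opt3.
Opt5: crew size 2≤19, duration 157≤199 — dominates Opt3.
Opt6: crew size 14≤19, duration 172≤199 — dominates Opt3.
Opt7: crew size 9≤19, duration 85≤199 — dominates Opt3.
Opt8: crew size 2≤19, duration 53≤199 — dominates Opt3.

Opt1, Opt2, Opt4, Opt5, Opt6, Opt7, Opt8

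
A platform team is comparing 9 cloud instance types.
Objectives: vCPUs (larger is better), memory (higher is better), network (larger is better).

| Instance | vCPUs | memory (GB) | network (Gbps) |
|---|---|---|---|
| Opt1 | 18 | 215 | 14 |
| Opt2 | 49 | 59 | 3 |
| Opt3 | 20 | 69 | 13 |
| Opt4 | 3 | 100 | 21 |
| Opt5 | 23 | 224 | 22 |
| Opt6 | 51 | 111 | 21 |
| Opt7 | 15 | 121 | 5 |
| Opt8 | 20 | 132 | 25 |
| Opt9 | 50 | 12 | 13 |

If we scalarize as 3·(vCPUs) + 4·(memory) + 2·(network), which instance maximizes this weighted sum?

Opt5

Opt1: 3·18 + 4·215 + 2·14 = 942
Opt2: 3·49 + 4·59 + 2·3 = 389
Opt3: 3·20 + 4·69 + 2·13 = 362
Opt4: 3·3 + 4·100 + 2·21 = 451
Opt5: 3·23 + 4·224 + 2·22 = 1009
Opt6: 3·51 + 4·111 + 2·21 = 639
Opt7: 3·15 + 4·121 + 2·5 = 539
Opt8: 3·20 + 4·132 + 2·25 = 638
Opt9: 3·50 + 4·12 + 2·13 = 224
Highest: Opt5 at 1009.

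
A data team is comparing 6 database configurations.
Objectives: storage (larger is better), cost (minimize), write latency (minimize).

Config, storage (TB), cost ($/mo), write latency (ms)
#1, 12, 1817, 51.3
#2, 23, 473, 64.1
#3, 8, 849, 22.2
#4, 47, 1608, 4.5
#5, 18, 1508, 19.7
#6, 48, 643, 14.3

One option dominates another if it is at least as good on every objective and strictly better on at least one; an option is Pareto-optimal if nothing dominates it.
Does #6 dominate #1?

#6 vs #1: storage 48≥12, cost 643≤1817, write latency 14.3≤51.3 — #6 is at least as good on every objective with at least one strict improvement.

Yes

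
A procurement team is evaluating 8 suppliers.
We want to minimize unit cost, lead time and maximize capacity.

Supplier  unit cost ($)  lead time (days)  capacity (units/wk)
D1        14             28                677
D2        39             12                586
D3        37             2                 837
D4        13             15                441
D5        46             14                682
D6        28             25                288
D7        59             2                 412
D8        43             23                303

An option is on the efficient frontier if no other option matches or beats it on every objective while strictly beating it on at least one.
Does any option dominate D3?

No

D1: worse on lead time (28 vs 2).
D2: worse on unit cost (39 vs 37).
D4: worse on lead time (15 vs 2).
D5: worse on unit cost (46 vs 37).
D6: worse on lead time (25 vs 2).
D7: worse on unit cost (59 vs 37).
D8: worse on unit cost (43 vs 37).
No option is at least as good as D3 on every objective and strictly better on one.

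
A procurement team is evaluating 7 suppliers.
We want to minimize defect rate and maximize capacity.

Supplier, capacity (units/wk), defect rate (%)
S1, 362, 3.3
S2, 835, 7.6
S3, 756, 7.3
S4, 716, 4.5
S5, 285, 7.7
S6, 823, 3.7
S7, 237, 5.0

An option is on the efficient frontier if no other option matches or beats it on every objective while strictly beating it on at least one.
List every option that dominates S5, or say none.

S1, S2, S3, S4, S6

S1: capacity 362≥285, defect rate 3.3≤7.7 — dominates S5.
S2: capacity 835≥285, defect rate 7.6≤7.7 — dominates S5.
S3: capacity 756≥285, defect rate 7.3≤7.7 — dominates S5.
S4: capacity 716≥285, defect rate 4.5≤7.7 — dominates S5.
S6: capacity 823≥285, defect rate 3.7≤7.7 — dominates S5.
Others (S7) are each worse than S5 on at least one objective.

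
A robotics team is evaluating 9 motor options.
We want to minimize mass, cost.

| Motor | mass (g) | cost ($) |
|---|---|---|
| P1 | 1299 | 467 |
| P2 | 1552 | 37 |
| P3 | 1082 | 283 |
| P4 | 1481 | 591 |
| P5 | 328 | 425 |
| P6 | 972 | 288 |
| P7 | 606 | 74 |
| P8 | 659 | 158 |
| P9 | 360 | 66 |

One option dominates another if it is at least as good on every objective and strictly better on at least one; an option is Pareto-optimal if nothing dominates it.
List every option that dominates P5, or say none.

none

P1: worse on mass (1299 vs 328).
P2: worse on mass (1552 vs 328).
P3: worse on mass (1082 vs 328).
P4: worse on mass (1481 vs 328).
P6: worse on mass (972 vs 328).
P7: worse on mass (606 vs 328).
P8: worse on mass (659 vs 328).
P9: worse on mass (360 vs 328).
No option dominates P5.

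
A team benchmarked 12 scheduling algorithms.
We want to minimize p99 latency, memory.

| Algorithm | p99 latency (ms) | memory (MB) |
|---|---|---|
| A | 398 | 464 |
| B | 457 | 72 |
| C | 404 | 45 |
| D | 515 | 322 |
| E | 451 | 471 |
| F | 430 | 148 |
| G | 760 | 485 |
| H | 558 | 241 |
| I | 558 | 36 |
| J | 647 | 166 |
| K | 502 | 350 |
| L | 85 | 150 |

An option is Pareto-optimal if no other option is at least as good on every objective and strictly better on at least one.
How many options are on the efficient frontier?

A: dominated by L (p99 latency 85≤398, memory 150≤464).
B: dominated by C (p99 latency 404≤457, memory 45≤72).
C: not dominated.
D: dominated by B (p99 latency 457≤515, memory 72≤322).
E: dominated by A (p99 latency 398≤451, memory 464≤471).
F: dominated by C (p99 latency 404≤430, memory 45≤148).
G: dominated by A (p99 latency 398≤760, memory 464≤485).
H: dominated by B (p99 latency 457≤558, memory 72≤241).
I: not dominated (best memory).
J: dominated by B (p99 latency 457≤647, memory 72≤166).
K: dominated by B (p99 latency 457≤502, memory 72≤350).
L: not dominated (best p99 latency).
Pareto-optimal: C, I, L → 3.

3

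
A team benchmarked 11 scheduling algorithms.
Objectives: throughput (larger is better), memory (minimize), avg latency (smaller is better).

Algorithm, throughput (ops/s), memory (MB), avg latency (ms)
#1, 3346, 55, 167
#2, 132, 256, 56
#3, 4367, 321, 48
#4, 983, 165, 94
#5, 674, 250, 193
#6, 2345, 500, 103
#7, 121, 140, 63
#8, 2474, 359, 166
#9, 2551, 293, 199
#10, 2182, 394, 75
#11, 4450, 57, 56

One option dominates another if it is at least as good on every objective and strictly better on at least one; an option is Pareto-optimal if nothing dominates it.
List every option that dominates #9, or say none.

#1, #11

#1: throughput 3346≥2551, memory 55≤293, avg latency 167≤199 — dominates #9.
#11: throughput 4450≥2551, memory 57≤293, avg latency 56≤199 — dominates #9.
Others (#2, #3, #4, #5, #6, #7, #8, #10) are each worse than #9 on at least one objective.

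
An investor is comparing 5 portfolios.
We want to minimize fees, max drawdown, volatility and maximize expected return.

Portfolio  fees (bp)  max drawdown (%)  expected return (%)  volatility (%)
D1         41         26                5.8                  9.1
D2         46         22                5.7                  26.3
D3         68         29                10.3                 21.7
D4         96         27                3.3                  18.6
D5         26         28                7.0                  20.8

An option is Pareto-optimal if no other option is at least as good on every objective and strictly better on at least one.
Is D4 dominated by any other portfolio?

D1 vs D4: fees 41≤96, max drawdown 26≤27, expected return 5.8≥3.3, volatility 9.1≤18.6 — D1 is at least as good on every objective and strictly better on at least one, so D1 dominates D4.

Yes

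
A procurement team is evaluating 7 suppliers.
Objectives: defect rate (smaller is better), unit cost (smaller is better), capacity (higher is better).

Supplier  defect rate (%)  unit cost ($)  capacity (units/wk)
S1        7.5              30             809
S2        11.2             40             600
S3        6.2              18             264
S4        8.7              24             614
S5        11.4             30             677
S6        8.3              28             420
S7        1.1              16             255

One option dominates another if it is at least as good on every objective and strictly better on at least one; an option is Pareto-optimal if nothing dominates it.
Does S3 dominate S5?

S3 vs S5: S3 is worse on capacity (264 vs 677), so it does not dominate S5.

No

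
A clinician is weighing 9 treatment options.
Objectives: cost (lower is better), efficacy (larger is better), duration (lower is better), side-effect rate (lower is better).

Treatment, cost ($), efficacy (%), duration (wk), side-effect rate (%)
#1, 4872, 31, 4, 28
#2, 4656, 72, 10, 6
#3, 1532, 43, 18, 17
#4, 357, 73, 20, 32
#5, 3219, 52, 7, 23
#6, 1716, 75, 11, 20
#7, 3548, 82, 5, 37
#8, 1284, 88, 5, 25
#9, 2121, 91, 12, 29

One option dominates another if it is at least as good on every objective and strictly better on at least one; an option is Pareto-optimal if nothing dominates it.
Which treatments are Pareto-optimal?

#1, #2, #3, #4, #5, #6, #8, #9

#1: not dominated (best duration).
#2: not dominated (best side-effect rate).
#3: not dominated.
#4: not dominated (best cost).
#5: not dominated.
#6: not dominated.
#7: dominated by #8 (cost 1284≤3548, efficacy 88≥82, duration 5≤5, side-effect rate 25≤37).
#8: not dominated.
#9: not dominated (best efficacy).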